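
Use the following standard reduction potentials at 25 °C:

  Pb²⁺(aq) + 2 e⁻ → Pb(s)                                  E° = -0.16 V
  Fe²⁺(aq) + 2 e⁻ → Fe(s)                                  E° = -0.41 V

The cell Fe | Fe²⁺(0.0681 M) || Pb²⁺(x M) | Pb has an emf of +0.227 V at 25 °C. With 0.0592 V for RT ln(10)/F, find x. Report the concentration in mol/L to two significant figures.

Pb²⁺/Pb is the cathode, Fe²⁺/Fe the anode: E°cell = +0.25 V, n = 2.
Overall reaction: Pb²⁺(aq) + Fe(s) → Pb(s) + Fe²⁺(aq); Q = [Fe²⁺]^1/[Pb²⁺]^1.
From E = E° − (0.0592/n) log Q: log Q = (E° − E)·n/0.0592 = (+0.25 − (+0.227))·2/0.0592 = 0.7770.
So 1·log[Pb²⁺] = 1·log(0.0681) − log Q = -1.1669 − (0.7770) = -1.9439; [Pb²⁺] = 10^(-1.9439) ≈ 0.011 M.

0.011 M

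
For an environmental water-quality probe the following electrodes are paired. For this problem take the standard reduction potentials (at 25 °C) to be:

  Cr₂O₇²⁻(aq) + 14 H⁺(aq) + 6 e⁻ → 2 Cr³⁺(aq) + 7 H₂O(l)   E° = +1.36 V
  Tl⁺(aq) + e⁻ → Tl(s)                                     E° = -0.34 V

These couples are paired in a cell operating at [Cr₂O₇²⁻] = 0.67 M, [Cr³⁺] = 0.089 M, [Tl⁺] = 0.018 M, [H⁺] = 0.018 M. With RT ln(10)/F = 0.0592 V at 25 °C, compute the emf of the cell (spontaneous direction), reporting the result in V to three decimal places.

Cr₂O₇²⁻/Cr³⁺ is the cathode (higher E°), Tl⁺/Tl the anode: E°cell = +1.36 − (-0.34) = +1.70 V, n = 6.
Overall: Cr₂O₇²⁻(aq) + 14 H⁺(aq) + 6 Tl(s) → 2 Cr³⁺(aq) + 7 H₂O(l) + 6 Tl⁺(aq)
Q = [Cr³⁺]^2·[Tl⁺]^6 / ([Cr₂O₇²⁻]·[H⁺]^14); log Q = 12.031.
E = E° − (0.0592/n) log Q = +1.70 − (0.0592/6)(12.031) = +1.581 V.

+1.581 V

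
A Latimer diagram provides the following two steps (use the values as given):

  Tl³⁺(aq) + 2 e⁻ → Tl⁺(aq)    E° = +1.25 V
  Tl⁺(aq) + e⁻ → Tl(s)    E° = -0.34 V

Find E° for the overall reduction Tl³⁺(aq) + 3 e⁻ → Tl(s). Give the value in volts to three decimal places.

+0.720 V

Standard free energies of sequential steps add: ΔG°₃ = ΔG°₁ + ΔG°₂, so n₃E°₃ = n₁E°₁ + n₂E°₂.
E°₃ = (2×+1.25 + 1×-0.34) / 3 = (+2.160) / 3 = +0.720 V.
E° values themselves are not directly additive — weighting by electron count is essential.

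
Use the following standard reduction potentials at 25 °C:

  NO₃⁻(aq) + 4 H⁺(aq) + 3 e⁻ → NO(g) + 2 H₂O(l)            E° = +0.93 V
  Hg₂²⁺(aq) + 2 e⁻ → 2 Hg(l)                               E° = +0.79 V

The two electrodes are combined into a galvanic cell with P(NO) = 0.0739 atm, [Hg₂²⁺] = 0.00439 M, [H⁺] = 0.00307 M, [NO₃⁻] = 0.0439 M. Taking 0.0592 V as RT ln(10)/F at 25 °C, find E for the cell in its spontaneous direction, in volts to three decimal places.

NO₃⁻/NO is the cathode (higher E°), Hg₂²⁺/Hg the anode: E°cell = +0.93 − (+0.79) = +0.14 V, n = 6.
Overall: 2 NO₃⁻(aq) + 8 H⁺(aq) + 6 Hg(l) → 2 NO(g) + 4 H₂O(l) + 3 Hg₂²⁺(aq)
Q = P(NO)^2·[Hg₂²⁺]^3 / ([NO₃⁻]^2·[H⁺]^8); log Q = 13.483.
E = E° − (0.0592/n) log Q = +0.14 − (0.0592/6)(13.483) = +0.007 V.

+0.007 V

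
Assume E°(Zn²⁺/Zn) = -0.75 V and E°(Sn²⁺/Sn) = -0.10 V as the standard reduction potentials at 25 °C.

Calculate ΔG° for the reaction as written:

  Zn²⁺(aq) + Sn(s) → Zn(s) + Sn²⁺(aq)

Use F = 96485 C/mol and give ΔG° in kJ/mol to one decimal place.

+125.4 kJ/mol

As written, Zn²⁺/Zn is reduced (cathode) and Sn²⁺/Sn is oxidised (anode), so E°cell = (-0.75) − (-0.10) = -0.65 V.
Balancing electrons gives n = 2.
ΔG° = −nFE° = −(2)(96485)(-0.65) = 125,430 J = +125.4 kJ/mol.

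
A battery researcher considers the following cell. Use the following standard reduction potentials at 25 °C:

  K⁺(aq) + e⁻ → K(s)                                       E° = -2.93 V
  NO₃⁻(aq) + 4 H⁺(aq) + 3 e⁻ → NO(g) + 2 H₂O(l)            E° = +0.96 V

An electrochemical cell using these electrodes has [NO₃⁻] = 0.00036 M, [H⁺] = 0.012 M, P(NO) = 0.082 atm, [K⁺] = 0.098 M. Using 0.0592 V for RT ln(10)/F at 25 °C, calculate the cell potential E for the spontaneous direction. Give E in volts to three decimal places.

+3.752 V

NO₃⁻/NO is the cathode (higher E°), K⁺/K the anode: E°cell = +0.96 − (-2.93) = +3.89 V, n = 3.
Overall: NO₃⁻(aq) + 4 H⁺(aq) + 3 K(s) → NO(g) + 2 H₂O(l) + 3 K⁺(aq)
Q = P(NO)·[K⁺]^3 / ([NO₃⁻]·[H⁺]^4); log Q = 7.014.
E = E° − (0.0592/n) log Q = +3.89 − (0.0592/3)(7.014) = +3.752 V.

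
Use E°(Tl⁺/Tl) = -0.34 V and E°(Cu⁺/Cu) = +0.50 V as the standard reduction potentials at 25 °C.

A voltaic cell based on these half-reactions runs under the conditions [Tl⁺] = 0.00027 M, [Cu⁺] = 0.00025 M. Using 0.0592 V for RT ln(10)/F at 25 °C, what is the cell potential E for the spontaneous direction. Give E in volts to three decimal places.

Cu⁺/Cu is the cathode (higher E°), Tl⁺/Tl the anode: E°cell = +0.50 − (-0.34) = +0.84 V, n = 1.
Overall: Cu⁺(aq) + Tl(s) → Cu(s) + Tl⁺(aq)
Q = [Tl⁺] / ([Cu⁺]); log Q = 0.033.
E = E° − (0.0592/n) log Q = +0.84 − (0.0592/1)(0.033) = +0.838 V.

+0.838 V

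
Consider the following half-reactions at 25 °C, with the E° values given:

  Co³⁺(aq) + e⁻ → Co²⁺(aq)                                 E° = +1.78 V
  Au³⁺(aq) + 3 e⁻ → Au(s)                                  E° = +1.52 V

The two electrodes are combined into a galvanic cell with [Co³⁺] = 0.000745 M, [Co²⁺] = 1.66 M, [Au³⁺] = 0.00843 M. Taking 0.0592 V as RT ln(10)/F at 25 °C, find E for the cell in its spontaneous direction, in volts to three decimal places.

Co³⁺/Co²⁺ is the cathode (higher E°), Au³⁺/Au the anode: E°cell = +1.78 − (+1.52) = +0.26 V, n = 3.
Overall: 3 Co³⁺(aq) + Au(s) → 3 Co²⁺(aq) + Au³⁺(aq)
Q = [Co²⁺]^3·[Au³⁺] / ([Co³⁺]^3); log Q = 7.970.
E = E° − (0.0592/n) log Q = +0.26 − (0.0592/3)(7.970) = +0.103 V.

+0.103 V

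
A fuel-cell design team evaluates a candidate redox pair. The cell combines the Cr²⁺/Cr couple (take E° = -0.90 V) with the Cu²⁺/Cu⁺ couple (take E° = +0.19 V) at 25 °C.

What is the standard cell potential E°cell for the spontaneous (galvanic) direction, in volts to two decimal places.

The Cu²⁺/Cu⁺ couple has the higher reduction potential, so it is the cathode; Cr²⁺/Cr is oxidised at the anode.
E°cell = E°(cathode) − E°(anode) = (+0.19) − (-0.90) = +1.09 V.

+1.09 V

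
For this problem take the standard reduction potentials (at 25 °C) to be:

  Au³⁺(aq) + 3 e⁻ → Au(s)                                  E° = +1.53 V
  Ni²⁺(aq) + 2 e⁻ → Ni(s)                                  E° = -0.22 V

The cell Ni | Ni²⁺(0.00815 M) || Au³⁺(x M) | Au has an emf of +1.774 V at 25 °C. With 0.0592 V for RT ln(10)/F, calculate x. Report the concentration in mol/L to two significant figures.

0.012 M

Au³⁺/Au is the cathode, Ni²⁺/Ni the anode: E°cell = +1.75 V, n = 6.
Overall reaction: 2 Au³⁺(aq) + 3 Ni(s) → 2 Au(s) + 3 Ni²⁺(aq); Q = [Ni²⁺]^3/[Au³⁺]^2.
From E = E° − (0.0592/n) log Q: log Q = (E° − E)·n/0.0592 = (+1.75 − (+1.774))·6/0.0592 = -2.4324.
So 2·log[Au³⁺] = 3·log(0.00815) − log Q = -6.2665 − (-2.4324) = -3.8341; log[Au³⁺] = -3.8341 / 2 = -1.9170; [Au³⁺] = 10^(-1.9170) ≈ 0.012 M.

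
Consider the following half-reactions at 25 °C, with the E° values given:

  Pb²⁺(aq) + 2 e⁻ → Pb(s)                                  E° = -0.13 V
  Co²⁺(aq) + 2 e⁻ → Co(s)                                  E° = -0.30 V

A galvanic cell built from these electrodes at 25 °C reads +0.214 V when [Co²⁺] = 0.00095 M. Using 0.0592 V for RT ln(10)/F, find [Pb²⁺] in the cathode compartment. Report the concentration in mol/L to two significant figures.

0.029 M

Pb²⁺/Pb is the cathode, Co²⁺/Co the anode: E°cell = +0.17 V, n = 2.
Overall reaction: Pb²⁺(aq) + Co(s) → Pb(s) + Co²⁺(aq); Q = [Co²⁺]^1/[Pb²⁺]^1.
From E = E° − (0.0592/n) log Q: log Q = (E° − E)·n/0.0592 = (+0.17 − (+0.214))·2/0.0592 = -1.4865.
So 1·log[Pb²⁺] = 1·log(0.00095) − log Q = -3.0223 − (-1.4865) = -1.5358; [Pb²⁺] = 10^(-1.5358) ≈ 0.029 M.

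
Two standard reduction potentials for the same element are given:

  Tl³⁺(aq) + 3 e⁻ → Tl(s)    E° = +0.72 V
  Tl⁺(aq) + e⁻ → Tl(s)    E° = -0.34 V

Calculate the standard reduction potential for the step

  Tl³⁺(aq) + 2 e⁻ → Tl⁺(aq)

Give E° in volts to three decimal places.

Sequential free energies add, so n₃E°₃ = n₁E°₁ + n₂E°₂.
With n₃ = 3, and the known step contributing 1×(-0.34) V, the unknown satisfies 2·E° = 3×(+0.72) − 1×(-0.34) = +2.500.
E° = +2.500 / 2 = +1.250 V.

+1.250 V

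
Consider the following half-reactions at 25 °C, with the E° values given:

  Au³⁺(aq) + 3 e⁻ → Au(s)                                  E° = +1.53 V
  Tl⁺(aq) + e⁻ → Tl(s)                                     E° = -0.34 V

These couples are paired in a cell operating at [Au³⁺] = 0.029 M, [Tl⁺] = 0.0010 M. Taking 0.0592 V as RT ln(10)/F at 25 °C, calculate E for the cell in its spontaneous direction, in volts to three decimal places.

Au³⁺/Au is the cathode (higher E°), Tl⁺/Tl the anode: E°cell = +1.53 − (-0.34) = +1.87 V, n = 3.
Overall: Au³⁺(aq) + 3 Tl(s) → Au(s) + 3 Tl⁺(aq)
Q = [Tl⁺]^3 / ([Au³⁺]); log Q = -7.462.
E = E° − (0.0592/n) log Q = +1.87 − (0.0592/3)(-7.462) = +2.017 V.

+2.017 V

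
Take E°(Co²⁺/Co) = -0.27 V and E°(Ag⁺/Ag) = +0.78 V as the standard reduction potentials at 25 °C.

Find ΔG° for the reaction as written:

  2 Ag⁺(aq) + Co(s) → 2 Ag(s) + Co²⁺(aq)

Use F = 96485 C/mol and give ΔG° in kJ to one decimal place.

-202.6 kJ

As written, Ag⁺/Ag is reduced (cathode) and Co²⁺/Co is oxidised (anode), so E°cell = (+0.78) − (-0.27) = +1.05 V.
Balancing electrons gives n = 2.
ΔG° = −nFE° = −(2)(96485)(+1.05) = -202,618 J = -202.6 kJ.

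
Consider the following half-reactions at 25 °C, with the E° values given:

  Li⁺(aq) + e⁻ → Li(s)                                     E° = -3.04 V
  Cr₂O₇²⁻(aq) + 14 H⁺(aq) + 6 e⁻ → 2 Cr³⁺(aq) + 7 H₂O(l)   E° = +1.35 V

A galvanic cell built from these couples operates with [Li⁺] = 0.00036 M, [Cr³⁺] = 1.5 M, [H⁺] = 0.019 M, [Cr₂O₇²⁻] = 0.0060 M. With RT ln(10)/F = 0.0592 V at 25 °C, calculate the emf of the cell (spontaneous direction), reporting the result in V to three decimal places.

+4.331 V

Cr₂O₇²⁻/Cr³⁺ is the cathode (higher E°), Li⁺/Li the anode: E°cell = +1.35 − (-3.04) = +4.39 V, n = 6.
Overall: Cr₂O₇²⁻(aq) + 14 H⁺(aq) + 6 Li(s) → 2 Cr³⁺(aq) + 7 H₂O(l) + 6 Li⁺(aq)
Q = [Cr³⁺]^2·[Li⁺]^6 / ([Cr₂O₇²⁻]·[H⁺]^14); log Q = 6.009.
E = E° − (0.0592/n) log Q = +4.39 − (0.0592/6)(6.009) = +4.331 V.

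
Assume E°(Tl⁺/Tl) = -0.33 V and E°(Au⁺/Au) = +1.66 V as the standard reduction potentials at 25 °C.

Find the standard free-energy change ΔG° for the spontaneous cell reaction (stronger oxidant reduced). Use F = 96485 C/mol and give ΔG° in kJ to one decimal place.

Au⁺/Au (E° = +1.66 V) is the cathode; Tl⁺/Tl (E° = -0.33 V) is the anode, so E°cell = +1.99 V.
Balancing electrons gives n = 1 (lcm of 1 and 1).
ΔG° = −nFE° = −(1)(96485)(+1.99) = -192,005 J = -192.0 kJ.

-192.0 kJ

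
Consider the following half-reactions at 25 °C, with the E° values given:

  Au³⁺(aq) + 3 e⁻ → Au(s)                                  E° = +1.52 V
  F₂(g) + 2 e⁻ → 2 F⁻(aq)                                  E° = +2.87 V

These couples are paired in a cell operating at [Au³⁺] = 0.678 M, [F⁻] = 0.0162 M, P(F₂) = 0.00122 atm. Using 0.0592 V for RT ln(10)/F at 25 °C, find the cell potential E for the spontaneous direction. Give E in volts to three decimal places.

F₂/F⁻ is the cathode (higher E°), Au³⁺/Au the anode: E°cell = +2.87 − (+1.52) = +1.35 V, n = 6.
Overall: 3 F₂(g) + 2 Au(s) → 6 F⁻(aq) + 2 Au³⁺(aq)
Q = [F⁻]^6·[Au³⁺]^2 / (P(F₂)^3); log Q = -2.340.
E = E° − (0.0592/n) log Q = +1.35 − (0.0592/6)(-2.340) = +1.373 V.

+1.373 V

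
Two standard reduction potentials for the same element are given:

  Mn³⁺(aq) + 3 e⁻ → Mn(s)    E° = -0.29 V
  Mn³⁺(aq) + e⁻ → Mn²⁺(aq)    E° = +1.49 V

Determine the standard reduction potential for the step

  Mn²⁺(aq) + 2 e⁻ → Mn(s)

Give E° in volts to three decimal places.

-1.180 V

Sequential free energies add, so n₃E°₃ = n₁E°₁ + n₂E°₂.
With n₃ = 3, and the known step contributing 1×(+1.49) V, the unknown satisfies 2·E° = 3×(-0.29) − 1×(+1.49) = -2.360.
E° = -2.360 / 2 = -1.180 V.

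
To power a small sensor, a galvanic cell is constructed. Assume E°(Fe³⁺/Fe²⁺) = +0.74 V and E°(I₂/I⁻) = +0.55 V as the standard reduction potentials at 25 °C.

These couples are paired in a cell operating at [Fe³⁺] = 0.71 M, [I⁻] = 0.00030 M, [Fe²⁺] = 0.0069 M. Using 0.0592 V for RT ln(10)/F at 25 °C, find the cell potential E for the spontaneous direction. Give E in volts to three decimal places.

Fe³⁺/Fe²⁺ is the cathode (higher E°), I₂/I⁻ the anode: E°cell = +0.74 − (+0.55) = +0.19 V, n = 2.
Overall: 2 Fe³⁺(aq) + 2 I⁻(aq) → 2 Fe²⁺(aq) + I₂(s)
Q = [Fe²⁺]^2 / ([Fe³⁺]^2·[I⁻]^2); log Q = 3.021.
E = E° − (0.0592/n) log Q = +0.19 − (0.0592/2)(3.021) = +0.101 V.

+0.101 V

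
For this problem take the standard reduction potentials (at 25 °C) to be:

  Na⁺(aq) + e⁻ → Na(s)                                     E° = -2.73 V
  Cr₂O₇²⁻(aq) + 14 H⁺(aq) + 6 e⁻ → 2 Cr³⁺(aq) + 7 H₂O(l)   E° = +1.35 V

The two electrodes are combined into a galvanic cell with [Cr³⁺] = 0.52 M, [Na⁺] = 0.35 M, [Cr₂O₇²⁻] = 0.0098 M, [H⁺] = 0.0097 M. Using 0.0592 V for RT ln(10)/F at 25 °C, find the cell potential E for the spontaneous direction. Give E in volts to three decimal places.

Cr₂O₇²⁻/Cr³⁺ is the cathode (higher E°), Na⁺/Na the anode: E°cell = +1.35 − (-2.73) = +4.08 V, n = 6.
Overall: Cr₂O₇²⁻(aq) + 14 H⁺(aq) + 6 Na(s) → 2 Cr³⁺(aq) + 7 H₂O(l) + 6 Na⁺(aq)
Q = [Cr³⁺]^2·[Na⁺]^6 / ([Cr₂O₇²⁻]·[H⁺]^14); log Q = 26.890.
E = E° − (0.0592/n) log Q = +4.08 − (0.0592/6)(26.890) = +3.815 V.

+3.815 V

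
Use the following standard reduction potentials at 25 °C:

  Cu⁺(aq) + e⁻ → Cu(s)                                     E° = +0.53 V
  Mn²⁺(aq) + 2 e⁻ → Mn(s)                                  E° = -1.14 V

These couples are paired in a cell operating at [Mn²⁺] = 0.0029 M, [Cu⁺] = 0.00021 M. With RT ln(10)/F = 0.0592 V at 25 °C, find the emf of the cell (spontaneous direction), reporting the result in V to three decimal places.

Cu⁺/Cu is the cathode (higher E°), Mn²⁺/Mn the anode: E°cell = +0.53 − (-1.14) = +1.67 V, n = 2.
Overall: 2 Cu⁺(aq) + Mn(s) → 2 Cu(s) + Mn²⁺(aq)
Q = [Mn²⁺] / ([Cu⁺]^2); log Q = 4.818.
E = E° − (0.0592/n) log Q = +1.67 − (0.0592/2)(4.818) = +1.527 V.

+1.527 V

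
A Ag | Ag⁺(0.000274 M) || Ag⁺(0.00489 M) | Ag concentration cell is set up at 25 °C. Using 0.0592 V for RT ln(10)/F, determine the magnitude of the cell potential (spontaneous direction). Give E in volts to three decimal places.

+0.074 V

For a concentration cell E°cell = 0. The 0.00489 M side is the cathode (reduction is favoured where [Ag⁺] is higher).
With n = 1, E = −(0.0592/1) log([Ag⁺]ₐₙ/[Ag⁺]꜀ₐₜ) = −(0.0592/1) log(0.000274/0.00489) = −(0.0592/1)(-1.252) = +0.074 V.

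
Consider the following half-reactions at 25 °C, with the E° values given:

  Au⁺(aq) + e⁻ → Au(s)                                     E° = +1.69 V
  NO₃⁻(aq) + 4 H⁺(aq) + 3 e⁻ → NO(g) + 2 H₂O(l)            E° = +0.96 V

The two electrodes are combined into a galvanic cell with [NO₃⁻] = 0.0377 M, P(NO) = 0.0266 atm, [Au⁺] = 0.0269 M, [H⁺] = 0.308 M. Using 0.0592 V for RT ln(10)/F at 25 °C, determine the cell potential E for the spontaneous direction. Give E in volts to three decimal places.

Au⁺/Au is the cathode (higher E°), NO₃⁻/NO the anode: E°cell = +1.69 − (+0.96) = +0.73 V, n = 3.
Overall: 3 Au⁺(aq) + NO(g) + 2 H₂O(l) → 3 Au(s) + NO₃⁻(aq) + 4 H⁺(aq)
Q = [NO₃⁻]·[H⁺]^4 / ([Au⁺]^3·P(NO)); log Q = 2.816.
E = E° − (0.0592/n) log Q = +0.73 − (0.0592/3)(2.816) = +0.674 V.

+0.674 V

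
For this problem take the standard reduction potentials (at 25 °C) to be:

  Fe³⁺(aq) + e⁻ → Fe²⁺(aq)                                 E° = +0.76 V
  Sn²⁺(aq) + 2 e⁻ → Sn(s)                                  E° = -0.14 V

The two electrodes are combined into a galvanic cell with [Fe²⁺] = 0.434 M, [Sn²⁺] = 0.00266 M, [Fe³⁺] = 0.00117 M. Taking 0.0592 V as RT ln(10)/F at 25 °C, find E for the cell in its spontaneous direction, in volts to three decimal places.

Fe³⁺/Fe²⁺ is the cathode (higher E°), Sn²⁺/Sn the anode: E°cell = +0.76 − (-0.14) = +0.90 V, n = 2.
Overall: 2 Fe³⁺(aq) + Sn(s) → 2 Fe²⁺(aq) + Sn²⁺(aq)
Q = [Fe²⁺]^2·[Sn²⁺] / ([Fe³⁺]^2); log Q = 2.563.
E = E° − (0.0592/n) log Q = +0.90 − (0.0592/2)(2.563) = +0.824 V.

+0.824 V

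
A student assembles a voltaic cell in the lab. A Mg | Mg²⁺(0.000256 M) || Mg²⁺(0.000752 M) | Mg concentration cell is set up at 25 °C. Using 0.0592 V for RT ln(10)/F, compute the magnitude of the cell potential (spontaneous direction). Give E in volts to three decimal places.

+0.014 V

For a concentration cell E°cell = 0. The 0.000752 M side is the cathode (reduction is favoured where [Mg²⁺] is higher).
With n = 2, E = −(0.0592/2) log([Mg²⁺]ₐₙ/[Mg²⁺]꜀ₐₜ) = −(0.0592/2) log(0.000256/0.000752) = −(0.0592/2)(-0.468) = +0.014 V.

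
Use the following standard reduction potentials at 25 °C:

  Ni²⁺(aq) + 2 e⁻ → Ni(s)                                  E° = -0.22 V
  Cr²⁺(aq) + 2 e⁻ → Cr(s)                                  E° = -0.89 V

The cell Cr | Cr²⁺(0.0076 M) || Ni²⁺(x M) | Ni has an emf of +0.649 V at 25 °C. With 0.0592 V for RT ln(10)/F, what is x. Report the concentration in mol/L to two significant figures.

0.0015 M

Ni²⁺/Ni is the cathode, Cr²⁺/Cr the anode: E°cell = +0.67 V, n = 2.
Overall reaction: Ni²⁺(aq) + Cr(s) → Ni(s) + Cr²⁺(aq); Q = [Cr²⁺]^1/[Ni²⁺]^1.
From E = E° − (0.0592/n) log Q: log Q = (E° − E)·n/0.0592 = (+0.67 − (+0.649))·2/0.0592 = 0.7095.
So 1·log[Ni²⁺] = 1·log(0.0076) − log Q = -2.1192 − (0.7095) = -2.8287; [Ni²⁺] = 10^(-2.8287) ≈ 0.0015 M.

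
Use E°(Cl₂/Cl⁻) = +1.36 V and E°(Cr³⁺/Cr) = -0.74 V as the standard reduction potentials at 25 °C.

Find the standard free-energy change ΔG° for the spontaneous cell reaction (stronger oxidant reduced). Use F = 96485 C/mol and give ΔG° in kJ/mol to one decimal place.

Cl₂/Cl⁻ (E° = +1.36 V) is the cathode; Cr³⁺/Cr (E° = -0.74 V) is the anode, so E°cell = +2.10 V.
Balancing electrons gives n = 6 (lcm of 2 and 3).
ΔG° = −nFE° = −(6)(96485)(+2.10) = -1,215,711 J = -1215.7 kJ/mol.

-1215.7 kJ/mol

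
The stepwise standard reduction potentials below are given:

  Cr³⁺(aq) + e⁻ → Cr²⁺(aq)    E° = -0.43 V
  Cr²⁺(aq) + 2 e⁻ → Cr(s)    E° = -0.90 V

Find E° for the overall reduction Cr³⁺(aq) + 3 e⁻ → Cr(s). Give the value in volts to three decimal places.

Since ΔG° = −nFE° is additive over sequential reductions, n₃E°₃ = n₁E°₁ + n₂E°₂.
E°₃ = (1×-0.43 + 2×-0.90) / 3 = (-2.230) / 3 = -0.743 V.
Simply averaging or adding the two E° values would be wrong; the electron-weighted sum is required.

-0.743 V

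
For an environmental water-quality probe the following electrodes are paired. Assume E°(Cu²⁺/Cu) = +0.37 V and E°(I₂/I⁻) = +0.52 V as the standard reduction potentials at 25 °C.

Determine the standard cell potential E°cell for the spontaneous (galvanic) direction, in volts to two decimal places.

The I₂/I⁻ couple has the higher reduction potential, so it is the cathode; Cu²⁺/Cu is oxidised at the anode.
E°cell = E°(cathode) − E°(anode) = (+0.52) − (+0.37) = +0.15 V.
Since E°cell > 0, the reaction is spontaneous under standard conditions.

+0.15 V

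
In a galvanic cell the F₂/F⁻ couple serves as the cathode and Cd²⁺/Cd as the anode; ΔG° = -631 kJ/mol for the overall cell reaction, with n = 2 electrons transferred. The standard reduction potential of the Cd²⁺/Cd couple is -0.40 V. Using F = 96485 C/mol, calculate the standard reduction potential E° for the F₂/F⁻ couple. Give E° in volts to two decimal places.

+2.87 V

E°cell = −ΔG°/(nF) = −(-631×10³)/((2)(96485)) = +3.270 V.
Since F₂/F⁻ is the cathode and Cd²⁺/Cd the anode, E°cell = E°(F₂/F⁻) − E°(Cd²⁺/Cd).
So E°(F₂/F⁻) = E°cell + E°(Cd²⁺/Cd) = +3.270 + (-0.40) = +2.87 V.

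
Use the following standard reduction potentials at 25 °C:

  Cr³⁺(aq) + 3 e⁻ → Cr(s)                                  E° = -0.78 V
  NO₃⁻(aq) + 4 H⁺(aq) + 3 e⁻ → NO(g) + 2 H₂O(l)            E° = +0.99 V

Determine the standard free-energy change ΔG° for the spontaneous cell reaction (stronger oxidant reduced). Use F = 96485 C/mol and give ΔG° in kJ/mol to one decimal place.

NO₃⁻/NO (E° = +0.99 V) is the cathode; Cr³⁺/Cr (E° = -0.78 V) is the anode, so E°cell = +1.77 V.
Balancing electrons gives n = 3 (lcm of 3 and 3).
ΔG° = −nFE° = −(3)(96485)(+1.77) = -512,335 J = -512.3 kJ/mol.

-512.3 kJ/mol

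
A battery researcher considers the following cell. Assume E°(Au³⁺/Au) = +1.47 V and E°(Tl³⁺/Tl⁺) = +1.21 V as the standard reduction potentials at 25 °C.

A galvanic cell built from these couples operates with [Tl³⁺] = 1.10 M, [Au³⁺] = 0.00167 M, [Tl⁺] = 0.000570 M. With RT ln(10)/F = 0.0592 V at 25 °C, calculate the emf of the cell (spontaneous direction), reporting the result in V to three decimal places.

+0.108 V

Au³⁺/Au is the cathode (higher E°), Tl³⁺/Tl⁺ the anode: E°cell = +1.47 − (+1.21) = +0.26 V, n = 6.
Overall: 2 Au³⁺(aq) + 3 Tl⁺(aq) → 2 Au(s) + 3 Tl³⁺(aq)
Q = [Tl³⁺]^3 / ([Au³⁺]^2·[Tl⁺]^3); log Q = 15.411.
E = E° − (0.0592/n) log Q = +0.26 − (0.0592/6)(15.411) = +0.108 V.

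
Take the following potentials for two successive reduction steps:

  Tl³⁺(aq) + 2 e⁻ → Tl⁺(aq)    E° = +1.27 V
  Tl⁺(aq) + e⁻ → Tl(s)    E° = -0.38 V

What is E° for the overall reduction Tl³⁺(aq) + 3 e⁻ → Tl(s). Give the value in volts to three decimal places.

+0.720 V

Since ΔG° = −nFE° is additive over sequential reductions, n₃E°₃ = n₁E°₁ + n₂E°₂.
E°₃ = (2×+1.27 + 1×-0.38) / 3 = (+2.160) / 3 = +0.720 V.
E° values themselves are not directly additive — weighting by electron count is essential.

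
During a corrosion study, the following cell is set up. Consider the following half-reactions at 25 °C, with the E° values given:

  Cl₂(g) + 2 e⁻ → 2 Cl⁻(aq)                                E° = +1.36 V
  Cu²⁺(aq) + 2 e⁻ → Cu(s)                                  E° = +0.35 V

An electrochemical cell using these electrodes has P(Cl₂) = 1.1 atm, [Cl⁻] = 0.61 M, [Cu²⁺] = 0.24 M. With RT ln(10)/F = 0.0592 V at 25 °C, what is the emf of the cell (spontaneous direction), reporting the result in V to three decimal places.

Cl₂/Cl⁻ is the cathode (higher E°), Cu²⁺/Cu the anode: E°cell = +1.36 − (+0.35) = +1.01 V, n = 2.
Overall: Cl₂(g) + Cu(s) → 2 Cl⁻(aq) + Cu²⁺(aq)
Q = [Cl⁻]^2·[Cu²⁺] / (P(Cl₂)); log Q = -1.091.
E = E° − (0.0592/n) log Q = +1.01 − (0.0592/2)(-1.091) = +1.042 V.

+1.042 V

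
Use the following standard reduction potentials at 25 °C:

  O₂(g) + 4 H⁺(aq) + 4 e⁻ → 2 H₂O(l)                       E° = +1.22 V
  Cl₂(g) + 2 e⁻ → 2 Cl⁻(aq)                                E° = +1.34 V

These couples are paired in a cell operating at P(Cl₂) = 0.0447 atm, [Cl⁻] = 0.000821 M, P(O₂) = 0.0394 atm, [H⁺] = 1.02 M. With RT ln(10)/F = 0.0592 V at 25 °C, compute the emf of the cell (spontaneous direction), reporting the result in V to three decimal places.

+0.283 V

Cl₂/Cl⁻ is the cathode (higher E°), O₂/H₂O the anode: E°cell = +1.34 − (+1.22) = +0.12 V, n = 4.
Overall: 2 Cl₂(g) + 2 H₂O(l) → 4 Cl⁻(aq) + O₂(g) + 4 H⁺(aq)
Q = [Cl⁻]^4·P(O₂)·[H⁺]^4 / (P(Cl₂)^2); log Q = -11.013.
E = E° − (0.0592/n) log Q = +0.12 − (0.0592/4)(-11.013) = +0.283 V.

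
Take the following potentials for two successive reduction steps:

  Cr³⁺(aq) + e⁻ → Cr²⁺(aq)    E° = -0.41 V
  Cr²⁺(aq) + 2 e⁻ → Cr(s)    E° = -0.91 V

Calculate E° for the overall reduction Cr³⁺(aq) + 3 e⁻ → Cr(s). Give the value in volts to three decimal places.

Since ΔG° = −nFE° is additive over sequential reductions, n₃E°₃ = n₁E°₁ + n₂E°₂.
E°₃ = (1×-0.41 + 2×-0.91) / 3 = (-2.230) / 3 = -0.743 V.

-0.743 V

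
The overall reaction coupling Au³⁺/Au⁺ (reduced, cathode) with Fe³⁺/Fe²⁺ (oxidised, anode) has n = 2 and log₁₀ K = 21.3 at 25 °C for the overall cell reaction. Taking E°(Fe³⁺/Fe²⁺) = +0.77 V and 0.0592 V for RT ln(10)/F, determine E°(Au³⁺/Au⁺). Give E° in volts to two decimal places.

+1.40 V

E°cell = (0.0592/n)·log K = (0.0592/2)(21.3) = +0.630 V.
Since Au³⁺/Au⁺ is the cathode and Fe³⁺/Fe²⁺ the anode, E°cell = E°(Au³⁺/Au⁺) − E°(Fe³⁺/Fe²⁺).
So E°(Au³⁺/Au⁺) = E°cell + E°(Fe³⁺/Fe²⁺) = +0.630 + (+0.77) = +1.40 V.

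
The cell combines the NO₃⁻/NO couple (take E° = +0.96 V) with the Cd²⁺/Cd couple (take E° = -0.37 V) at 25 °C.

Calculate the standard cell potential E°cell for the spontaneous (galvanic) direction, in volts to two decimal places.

+1.33 V

The NO₃⁻/NO couple has the higher reduction potential, so it is the cathode; Cd²⁺/Cd is oxidised at the anode.
E°cell = E°(cathode) − E°(anode) = (+0.96) − (-0.37) = +1.33 V.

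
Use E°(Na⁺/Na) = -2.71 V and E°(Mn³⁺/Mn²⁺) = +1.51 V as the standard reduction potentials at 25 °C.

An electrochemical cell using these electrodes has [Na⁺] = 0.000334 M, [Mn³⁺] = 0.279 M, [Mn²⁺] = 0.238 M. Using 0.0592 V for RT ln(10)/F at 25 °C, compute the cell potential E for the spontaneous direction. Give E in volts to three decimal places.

+4.430 V

Mn³⁺/Mn²⁺ is the cathode (higher E°), Na⁺/Na the anode: E°cell = +1.51 − (-2.71) = +4.22 V, n = 1.
Overall: Mn³⁺(aq) + Na(s) → Mn²⁺(aq) + Na⁺(aq)
Q = [Mn²⁺]·[Na⁺] / ([Mn³⁺]); log Q = -3.545.
E = E° − (0.0592/n) log Q = +4.22 − (0.0592/1)(-3.545) = +4.430 V.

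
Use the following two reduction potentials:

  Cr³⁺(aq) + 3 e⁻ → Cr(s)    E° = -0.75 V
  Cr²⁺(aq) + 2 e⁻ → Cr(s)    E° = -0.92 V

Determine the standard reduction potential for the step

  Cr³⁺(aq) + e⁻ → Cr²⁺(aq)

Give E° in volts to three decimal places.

Sequential free energies add, so n₃E°₃ = n₁E°₁ + n₂E°₂.
With n₃ = 3, and the known step contributing 2×(-0.92) V, the unknown satisfies 1·E° = 3×(-0.75) − 2×(-0.92) = -0.410.
E° = -0.410 / 1 = -0.410 V.

-0.410 V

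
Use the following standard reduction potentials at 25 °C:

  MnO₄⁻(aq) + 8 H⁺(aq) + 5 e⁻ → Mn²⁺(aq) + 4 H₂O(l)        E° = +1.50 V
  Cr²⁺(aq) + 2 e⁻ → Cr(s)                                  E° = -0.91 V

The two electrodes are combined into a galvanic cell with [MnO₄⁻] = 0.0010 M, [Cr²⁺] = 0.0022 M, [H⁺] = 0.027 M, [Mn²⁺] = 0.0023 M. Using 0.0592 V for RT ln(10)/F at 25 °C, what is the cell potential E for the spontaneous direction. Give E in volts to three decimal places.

+2.336 V

MnO₄⁻/Mn²⁺ is the cathode (higher E°), Cr²⁺/Cr the anode: E°cell = +1.50 − (-0.91) = +2.41 V, n = 10.
Overall: 2 MnO₄⁻(aq) + 16 H⁺(aq) + 5 Cr(s) → 2 Mn²⁺(aq) + 8 H₂O(l) + 5 Cr²⁺(aq)
Q = [Mn²⁺]^2·[Cr²⁺]^5 / ([MnO₄⁻]^2·[H⁺]^16); log Q = 12.534.
E = E° − (0.0592/n) log Q = +2.41 − (0.0592/10)(12.534) = +2.336 V.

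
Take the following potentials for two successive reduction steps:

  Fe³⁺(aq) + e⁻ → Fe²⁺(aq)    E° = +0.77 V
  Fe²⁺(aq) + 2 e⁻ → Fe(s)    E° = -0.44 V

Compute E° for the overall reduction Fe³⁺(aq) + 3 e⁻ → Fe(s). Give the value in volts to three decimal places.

Since ΔG° = −nFE° is additive over sequential reductions, n₃E°₃ = n₁E°₁ + n₂E°₂.
E°₃ = (1×+0.77 + 2×-0.44) / 3 = (-0.110) / 3 = -0.037 V.
Simply averaging or adding the two E° values would be wrong; the electron-weighted sum is required.

-0.037 V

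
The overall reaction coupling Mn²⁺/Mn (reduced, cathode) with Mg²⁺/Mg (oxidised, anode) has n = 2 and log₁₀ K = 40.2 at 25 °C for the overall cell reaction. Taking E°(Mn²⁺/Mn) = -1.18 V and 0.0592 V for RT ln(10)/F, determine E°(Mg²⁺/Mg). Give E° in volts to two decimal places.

-2.37 V

E°cell = (0.0592/n)·log K = (0.0592/2)(40.2) = +1.190 V.
Since Mn²⁺/Mn is the cathode and Mg²⁺/Mg the anode, E°cell = E°(Mn²⁺/Mn) − E°(Mg²⁺/Mg).
So E°(Mg²⁺/Mg) = E°(Mn²⁺/Mn) − E°cell = (-1.18) − (+1.190) = -2.37 V.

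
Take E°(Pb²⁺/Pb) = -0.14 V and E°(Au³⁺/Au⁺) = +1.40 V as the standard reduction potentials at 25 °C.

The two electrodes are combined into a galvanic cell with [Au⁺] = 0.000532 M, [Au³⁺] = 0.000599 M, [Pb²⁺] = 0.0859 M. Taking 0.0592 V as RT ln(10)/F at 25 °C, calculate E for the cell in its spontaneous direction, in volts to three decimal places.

+1.573 V

Au³⁺/Au⁺ is the cathode (higher E°), Pb²⁺/Pb the anode: E°cell = +1.40 − (-0.14) = +1.54 V, n = 2.
Overall: Au³⁺(aq) + Pb(s) → Au⁺(aq) + Pb²⁺(aq)
Q = [Au⁺]·[Pb²⁺] / ([Au³⁺]); log Q = -1.118.
E = E° − (0.0592/n) log Q = +1.54 − (0.0592/2)(-1.118) = +1.573 V.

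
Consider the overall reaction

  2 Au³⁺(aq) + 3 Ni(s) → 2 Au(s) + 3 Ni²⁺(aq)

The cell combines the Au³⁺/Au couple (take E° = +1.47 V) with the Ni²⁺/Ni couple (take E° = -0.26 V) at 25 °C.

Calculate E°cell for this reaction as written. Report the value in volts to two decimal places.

+1.73 V

The Au³⁺/Au couple has the higher reduction potential, so it is the cathode; Ni²⁺/Ni is oxidised at the anode.
E°cell = E°(cathode) − E°(anode) = (+1.47) − (-0.26) = +1.73 V.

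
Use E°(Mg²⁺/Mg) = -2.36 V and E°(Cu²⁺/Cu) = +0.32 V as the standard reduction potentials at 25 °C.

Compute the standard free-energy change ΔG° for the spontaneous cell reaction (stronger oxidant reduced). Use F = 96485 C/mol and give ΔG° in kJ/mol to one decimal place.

-517.2 kJ/mol

Cu²⁺/Cu (E° = +0.32 V) is the cathode; Mg²⁺/Mg (E° = -2.36 V) is the anode, so E°cell = +2.68 V.
Balancing electrons gives n = 2 (lcm of 2 and 2).
ΔG° = −nFE° = −(2)(96485)(+2.68) = -517,160 J = -517.2 kJ/mol.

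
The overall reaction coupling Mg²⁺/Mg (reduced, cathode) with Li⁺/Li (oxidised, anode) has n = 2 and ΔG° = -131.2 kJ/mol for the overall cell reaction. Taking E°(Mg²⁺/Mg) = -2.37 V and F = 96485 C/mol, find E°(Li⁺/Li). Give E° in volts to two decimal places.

-3.05 V

E°cell = −ΔG°/(nF) = −(-131.2×10³)/((2)(96485)) = +0.680 V.
Since Mg²⁺/Mg is the cathode and Li⁺/Li the anode, E°cell = E°(Mg²⁺/Mg) − E°(Li⁺/Li).
So E°(Li⁺/Li) = E°(Mg²⁺/Mg) − E°cell = (-2.37) − (+0.680) = -3.05 V.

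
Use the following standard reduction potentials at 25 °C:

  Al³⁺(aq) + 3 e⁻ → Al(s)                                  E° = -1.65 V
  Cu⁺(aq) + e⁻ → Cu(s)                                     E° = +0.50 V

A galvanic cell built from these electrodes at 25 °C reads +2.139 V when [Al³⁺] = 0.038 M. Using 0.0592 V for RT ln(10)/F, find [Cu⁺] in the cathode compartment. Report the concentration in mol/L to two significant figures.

0.22 M

Cu⁺/Cu is the cathode, Al³⁺/Al the anode: E°cell = +2.15 V, n = 3.
Overall reaction: 3 Cu⁺(aq) + Al(s) → 3 Cu(s) + Al³⁺(aq); Q = [Al³⁺]^1/[Cu⁺]^3.
From E = E° − (0.0592/n) log Q: log Q = (E° − E)·n/0.0592 = (+2.15 − (+2.139))·3/0.0592 = 0.5574.
So 3·log[Cu⁺] = 1·log(0.038) − log Q = -1.4202 − (0.5574) = -1.9776; log[Cu⁺] = -1.9776 / 3 = -0.6592; [Cu⁺] = 10^(-0.6592) ≈ 0.22 M.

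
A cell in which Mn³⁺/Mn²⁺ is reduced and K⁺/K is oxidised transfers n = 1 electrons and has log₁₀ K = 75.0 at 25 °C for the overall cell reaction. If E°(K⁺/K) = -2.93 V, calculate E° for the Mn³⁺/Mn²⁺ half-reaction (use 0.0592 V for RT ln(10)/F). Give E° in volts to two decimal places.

E°cell = (0.0592/n)·log K = (0.0592/1)(75.0) = +4.440 V.
Since Mn³⁺/Mn²⁺ is the cathode and K⁺/K the anode, E°cell = E°(Mn³⁺/Mn²⁺) − E°(K⁺/K).
So E°(Mn³⁺/Mn²⁺) = E°cell + E°(K⁺/K) = +4.440 + (-2.93) = +1.51 V.

+1.51 V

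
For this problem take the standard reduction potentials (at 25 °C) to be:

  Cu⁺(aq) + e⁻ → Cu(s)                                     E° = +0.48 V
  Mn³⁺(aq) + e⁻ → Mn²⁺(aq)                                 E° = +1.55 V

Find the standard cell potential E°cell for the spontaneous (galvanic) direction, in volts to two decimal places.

+1.07 V

The Mn³⁺/Mn²⁺ couple has the higher reduction potential, so it is the cathode; Cu⁺/Cu is oxidised at the anode.
E°cell = E°(cathode) − E°(anode) = (+1.55) − (+0.48) = +1.07 V.
Since E°cell > 0, the reaction is spontaneous under standard conditions.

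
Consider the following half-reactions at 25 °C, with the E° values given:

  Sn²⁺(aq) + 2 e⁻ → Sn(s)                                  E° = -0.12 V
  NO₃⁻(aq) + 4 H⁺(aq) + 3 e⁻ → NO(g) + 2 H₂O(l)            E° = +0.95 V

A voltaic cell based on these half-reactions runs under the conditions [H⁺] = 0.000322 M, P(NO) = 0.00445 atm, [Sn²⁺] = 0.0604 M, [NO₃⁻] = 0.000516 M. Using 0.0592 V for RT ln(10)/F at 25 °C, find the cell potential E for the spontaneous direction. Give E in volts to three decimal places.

NO₃⁻/NO is the cathode (higher E°), Sn²⁺/Sn the anode: E°cell = +0.95 − (-0.12) = +1.07 V, n = 6.
Overall: 2 NO₃⁻(aq) + 8 H⁺(aq) + 3 Sn(s) → 2 NO(g) + 4 H₂O(l) + 3 Sn²⁺(aq)
Q = P(NO)^2·[Sn²⁺]^3 / ([NO₃⁻]^2·[H⁺]^8); log Q = 26.152.
E = E° − (0.0592/n) log Q = +1.07 − (0.0592/6)(26.152) = +0.812 V.

+0.812 V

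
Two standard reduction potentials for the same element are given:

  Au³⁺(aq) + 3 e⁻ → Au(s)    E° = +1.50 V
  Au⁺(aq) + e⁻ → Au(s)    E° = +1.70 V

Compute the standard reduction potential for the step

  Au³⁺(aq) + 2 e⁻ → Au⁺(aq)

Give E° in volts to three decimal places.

Sequential free energies add, so n₃E°₃ = n₁E°₁ + n₂E°₂.
With n₃ = 3, and the known step contributing 1×(+1.70) V, the unknown satisfies 2·E° = 3×(+1.50) − 1×(+1.70) = +2.800.
E° = +2.800 / 2 = +1.400 V.

+1.400 V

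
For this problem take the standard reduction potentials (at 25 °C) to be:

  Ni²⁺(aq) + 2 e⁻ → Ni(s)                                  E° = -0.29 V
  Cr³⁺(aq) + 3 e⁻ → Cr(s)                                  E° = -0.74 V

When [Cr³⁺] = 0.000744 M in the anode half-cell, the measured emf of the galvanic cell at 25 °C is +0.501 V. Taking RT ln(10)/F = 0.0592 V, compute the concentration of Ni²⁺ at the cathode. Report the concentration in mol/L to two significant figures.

Ni²⁺/Ni is the cathode, Cr³⁺/Cr the anode: E°cell = +0.45 V, n = 6.
Overall reaction: 3 Ni²⁺(aq) + 2 Cr(s) → 3 Ni(s) + 2 Cr³⁺(aq); Q = [Cr³⁺]^2/[Ni²⁺]^3.
From E = E° − (0.0592/n) log Q: log Q = (E° − E)·n/0.0592 = (+0.45 − (+0.501))·6/0.0592 = -5.1689.
So 3·log[Ni²⁺] = 2·log(0.000744) − log Q = -6.2569 − (-5.1689) = -1.0880; log[Ni²⁺] = -1.0880 / 3 = -0.3627; [Ni²⁺] = 10^(-0.3627) ≈ 0.43 M.

0.43 M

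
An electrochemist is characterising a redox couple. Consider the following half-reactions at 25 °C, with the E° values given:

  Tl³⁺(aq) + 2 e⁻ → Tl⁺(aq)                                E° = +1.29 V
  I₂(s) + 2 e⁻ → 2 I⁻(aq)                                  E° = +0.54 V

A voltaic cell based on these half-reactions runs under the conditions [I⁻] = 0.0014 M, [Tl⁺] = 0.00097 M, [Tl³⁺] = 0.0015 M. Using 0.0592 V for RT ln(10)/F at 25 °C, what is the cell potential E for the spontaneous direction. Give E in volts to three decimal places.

+0.587 V

Tl³⁺/Tl⁺ is the cathode (higher E°), I₂/I⁻ the anode: E°cell = +1.29 − (+0.54) = +0.75 V, n = 2.
Overall: Tl³⁺(aq) + 2 I⁻(aq) → Tl⁺(aq) + I₂(s)
Q = [Tl⁺] / ([Tl³⁺]·[I⁻]^2); log Q = 5.518.
E = E° − (0.0592/n) log Q = +0.75 − (0.0592/2)(5.518) = +0.587 V.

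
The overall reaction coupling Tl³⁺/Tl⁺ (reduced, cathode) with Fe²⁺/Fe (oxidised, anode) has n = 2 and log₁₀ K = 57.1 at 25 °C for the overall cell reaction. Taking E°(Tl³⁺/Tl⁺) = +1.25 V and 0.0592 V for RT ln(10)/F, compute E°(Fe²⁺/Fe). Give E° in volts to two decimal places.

-0.44 V

E°cell = (0.0592/n)·log K = (0.0592/2)(57.1) = +1.690 V.
Since Tl³⁺/Tl⁺ is the cathode and Fe²⁺/Fe the anode, E°cell = E°(Tl³⁺/Tl⁺) − E°(Fe²⁺/Fe).
So E°(Fe²⁺/Fe) = E°(Tl³⁺/Tl⁺) − E°cell = (+1.25) − (+1.690) = -0.44 V.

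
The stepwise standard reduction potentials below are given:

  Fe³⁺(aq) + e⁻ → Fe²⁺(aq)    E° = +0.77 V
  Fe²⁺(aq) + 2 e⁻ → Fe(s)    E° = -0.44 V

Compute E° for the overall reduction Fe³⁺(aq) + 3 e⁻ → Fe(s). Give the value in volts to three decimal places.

Adding the free-energy changes (−nFE°) of the two steps gives −n₃FE°₃ = −n₁FE°₁ − n₂FE°₂.
E°₃ = (1×+0.77 + 2×-0.44) / 3 = (-0.110) / 3 = -0.037 V.
Simply averaging or adding the two E° values would be wrong; the electron-weighted sum is required.

-0.037 V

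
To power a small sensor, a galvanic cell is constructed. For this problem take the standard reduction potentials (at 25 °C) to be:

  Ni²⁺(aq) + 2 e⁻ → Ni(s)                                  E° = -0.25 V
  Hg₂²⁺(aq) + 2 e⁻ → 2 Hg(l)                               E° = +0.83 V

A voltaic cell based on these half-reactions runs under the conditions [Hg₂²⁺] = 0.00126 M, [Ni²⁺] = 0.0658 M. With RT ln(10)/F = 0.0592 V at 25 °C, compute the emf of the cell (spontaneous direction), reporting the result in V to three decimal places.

Hg₂²⁺/Hg is the cathode (higher E°), Ni²⁺/Ni the anode: E°cell = +0.83 − (-0.25) = +1.08 V, n = 2.
Overall: Hg₂²⁺(aq) + Ni(s) → 2 Hg(l) + Ni²⁺(aq)
Q = [Ni²⁺] / ([Hg₂²⁺]); log Q = 1.718.
E = E° − (0.0592/n) log Q = +1.08 − (0.0592/2)(1.718) = +1.029 V.

+1.029 V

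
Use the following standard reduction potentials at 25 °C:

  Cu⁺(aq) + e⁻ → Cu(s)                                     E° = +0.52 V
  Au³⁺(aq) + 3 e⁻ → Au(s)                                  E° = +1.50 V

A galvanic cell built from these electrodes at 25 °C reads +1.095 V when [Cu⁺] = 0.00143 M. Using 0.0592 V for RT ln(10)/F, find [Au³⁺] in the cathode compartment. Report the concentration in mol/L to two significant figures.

0.0020 M

Au³⁺/Au is the cathode, Cu⁺/Cu the anode: E°cell = +0.98 V, n = 3.
Overall reaction: Au³⁺(aq) + 3 Cu(s) → Au(s) + 3 Cu⁺(aq); Q = [Cu⁺]^3/[Au³⁺]^1.
From E = E° − (0.0592/n) log Q: log Q = (E° − E)·n/0.0592 = (+0.98 − (+1.095))·3/0.0592 = -5.8277.
So 1·log[Au³⁺] = 3·log(0.00143) − log Q = -8.5340 − (-5.8277) = -2.7063; [Au³⁺] = 10^(-2.7063) ≈ 0.0020 M.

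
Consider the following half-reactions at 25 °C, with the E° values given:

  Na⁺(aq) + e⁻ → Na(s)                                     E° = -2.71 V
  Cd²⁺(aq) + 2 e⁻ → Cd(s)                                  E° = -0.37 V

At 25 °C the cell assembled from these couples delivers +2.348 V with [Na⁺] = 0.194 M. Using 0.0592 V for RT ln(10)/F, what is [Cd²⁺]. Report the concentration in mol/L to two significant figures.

0.070 M

Cd²⁺/Cd is the cathode, Na⁺/Na the anode: E°cell = +2.34 V, n = 2.
Overall reaction: Cd²⁺(aq) + 2 Na(s) → Cd(s) + 2 Na⁺(aq); Q = [Na⁺]^2/[Cd²⁺]^1.
From E = E° − (0.0592/n) log Q: log Q = (E° − E)·n/0.0592 = (+2.34 − (+2.348))·2/0.0592 = -0.2703.
So 1·log[Cd²⁺] = 2·log(0.194) − log Q = -1.4244 − (-0.2703) = -1.1541; [Cd²⁺] = 10^(-1.1541) ≈ 0.070 M.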